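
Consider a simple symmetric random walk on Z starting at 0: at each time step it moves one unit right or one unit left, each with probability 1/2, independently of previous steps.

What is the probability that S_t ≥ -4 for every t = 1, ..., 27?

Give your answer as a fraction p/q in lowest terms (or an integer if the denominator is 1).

Answer: 87922215/134217728

Derivation:
Let f(t,s) = #length-t paths at position s with S_1..S_t all ≥ -4.
f(t,s) = f(t-1,s-1) + f(t-1,s+1) for s ≥ -4; f(t,s) = 0 for s < -4.
t=0: f(0,0)=1
t=1: f(1,-1)=1 f(1,1)=1
t=2: f(2,-2)=1 f(2,0)=2 f(2,2)=1
t=3: f(3,-3)=1 f(3,-1)=3 f(3,1)=3 f(3,3)=1
t=4: f(4,-4)=1 f(4,-2)=4 f(4,0)=6 f(4,2)=4 f(4,4)=1
t=5: f(5,-3)=5 f(5,-1)=10 f(5,1)=10 f(5,3)=5 f(5,5)=1
t=6: f(6,-4)=5 f(6,-2)=15 f(6,0)=20 f(6,2)=15 f(6,4)=6 f(6,6)=1
t=7: f(7,-3)=20 f(7,-1)=35 f(7,1)=35 f(7,3)=21 f(7,5)=7 f(7,7)=1
t=8: f(8,-4)=20 f(8,-2)=55 f(8,0)=70 f(8,2)=56 f(8,4)=28 f(8,6)=8 f(8,8)=1
t=9: f(9,-3)=75 f(9,-1)=125 f(9,1)=126 f(9,3)=84 f(9,5)=36 f(9,7)=9 f(9,9)=1
t=10: f(10,-4)=75 f(10,-2)=200 f(10,0)=251 f(10,2)=210 f(10,4)=120 f(10,6)=45 f(10,8)=10 f(10,10)=1
t=11: f(11,-3)=275 f(11,-1)=451 f(11,1)=461 f(11,3)=330 f(11,5)=165 f(11,7)=55 f(11,9)=11 f(11,11)=1
t=12: f(12,-4)=275 f(12,-2)=726 f(12,0)=912 f(12,2)=791 f(12,4)=495 f(12,6)=220 f(12,8)=66 f(12,10)=12 f(12,12)=1
t=13: f(13,-3)=1001 f(13,-1)=1638 f(13,1)=1703 f(13,3)=1286 f(13,5)=715 f(13,7)=286 f(13,9)=78 f(13,11)=13 f(13,13)=1
t=14: f(14,-4)=1001 f(14,-2)=2639 f(14,0)=3341 f(14,2)=2989 f(14,4)=2001 f(14,6)=1001 f(14,8)=364 f(14,10)=91 f(14,12)=14 f(14,14)=1
t=15: f(15,-3)=3640 f(15,-1)=5980 f(15,1)=6330 f(15,3)=4990 f(15,5)=3002 f(15,7)=1365 f(15,9)=455 f(15,11)=105 f(15,13)=15 f(15,15)=1
t=16: f(16,-4)=3640 f(16,-2)=9620 f(16,0)=12310 f(16,2)=11320 f(16,4)=7992 f(16,6)=4367 f(16,8)=1820 f(16,10)=560 f(16,12)=120 f(16,14)=16 f(16,16)=1
t=17: f(17,-3)=13260 f(17,-1)=21930 f(17,1)=23630 f(17,3)=19312 f(17,5)=12359 f(17,7)=6187 f(17,9)=2380 f(17,11)=680 f(17,13)=136 f(17,15)=17 f(17,17)=1
t=18: f(18,-4)=13260 f(18,-2)=35190 f(18,0)=45560 f(18,2)=42942 f(18,4)=31671 f(18,6)=18546 f(18,8)=8567 f(18,10)=3060 f(18,12)=816 f(18,14)=153 f(18,16)=18 f(18,18)=1
t=19: f(19,-3)=48450 f(19,-1)=80750 f(19,1)=88502 f(19,3)=74613 f(19,5)=50217 f(19,7)=27113 f(19,9)=11627 f(19,11)=3876 f(19,13)=969 f(19,15)=171 f(19,17)=19 f(19,19)=1
t=20: f(20,-4)=48450 f(20,-2)=129200 f(20,0)=169252 f(20,2)=163115 f(20,4)=124830 f(20,6)=77330 f(20,8)=38740 f(20,10)=15503 f(20,12)=4845 f(20,14)=1140 f(20,16)=190 f(20,18)=20 f(20,20)=1
t=21: f(21,-3)=177650 f(21,-1)=298452 f(21,1)=332367 f(21,3)=287945 f(21,5)=202160 f(21,7)=116070 f(21,9)=54243 f(21,11)=20348 f(21,13)=5985 f(21,15)=1330 f(21,17)=210 f(21,19)=21 f(21,21)=1
t=22: f(22,-4)=177650 f(22,-2)=476102 f(22,0)=630819 f(22,2)=620312 f(22,4)=490105 f(22,6)=318230 f(22,8)=170313 f(22,10)=74591 f(22,12)=26333 f(22,14)=7315 f(22,16)=1540 f(22,18)=231 f(22,20)=22 f(22,22)=1
t=23: f(23,-3)=653752 f(23,-1)=1106921 f(23,1)=1251131 f(23,3)=1110417 f(23,5)=808335 f(23,7)=488543 f(23,9)=244904 f(23,11)=100924 f(23,13)=33648 f(23,15)=8855 f(23,17)=1771 f(23,19)=253 f(23,21)=23 f(23,23)=1
t=24: f(24,-4)=653752 f(24,-2)=1760673 f(24,0)=2358052 f(24,2)=2361548 f(24,4)=1918752 f(24,6)=1296878 f(24,8)=733447 f(24,10)=345828 f(24,12)=134572 f(24,14)=42503 f(24,16)=10626 f(24,18)=2024 f(24,20)=276 f(24,22)=24 f(24,24)=1
t=25: f(25,-3)=2414425 f(25,-1)=4118725 f(25,1)=4719600 f(25,3)=4280300 f(25,5)=3215630 f(25,7)=2030325 f(25,9)=1079275 f(25,11)=480400 f(25,13)=177075 f(25,15)=53129 f(25,17)=12650 f(25,19)=2300 f(25,21)=300 f(25,23)=25 f(25,25)=1
t=26: f(26,-4)=2414425 f(26,-2)=6533150 f(26,0)=8838325 f(26,2)=8999900 f(26,4)=7495930 f(26,6)=5245955 f(26,8)=3109600 f(26,10)=1559675 f(26,12)=657475 f(26,14)=230204 f(26,16)=65779 f(26,18)=14950 f(26,20)=2600 f(26,22)=325 f(26,24)=26 f(26,26)=1
t=27: f(27,-3)=8947575 f(27,-1)=15371475 f(27,1)=17838225 f(27,3)=16495830 f(27,5)=12741885 f(27,7)=8355555 f(27,9)=4669275 f(27,11)=2217150 f(27,13)=887679 f(27,15)=295983 f(27,17)=80729 f(27,19)=17550 f(27,21)=2925 f(27,23)=351 f(27,25)=27 f(27,27)=1
Σ_s f(27,s) = 87922215
P = 87922215/134217728 = 87922215/134217728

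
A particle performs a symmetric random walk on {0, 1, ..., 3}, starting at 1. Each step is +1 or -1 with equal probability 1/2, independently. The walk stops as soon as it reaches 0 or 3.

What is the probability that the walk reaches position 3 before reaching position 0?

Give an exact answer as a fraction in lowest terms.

Symmetric walk (p = 1/2): the harmonic-function argument gives P(hit 3 before 0 | start at 1) = a/N.
P = 1/3 = 1/3

Answer: 1/3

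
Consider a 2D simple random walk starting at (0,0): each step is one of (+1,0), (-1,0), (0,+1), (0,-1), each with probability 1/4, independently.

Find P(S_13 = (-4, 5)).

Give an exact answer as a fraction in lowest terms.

Let h be the number of horizontal steps (so 13-h are vertical). To end at (-4,5) need (h-4)/2 right-steps and ((13-h)+5)/2 up-steps.
Sum over h with 4 ≤ h ≤ 8, h ≡ 0 (mod 2), 13-h ≡ 1 (mod 2):
h=4: C(13,4)·C(4,0)·C(9,7) = 715·1·36 = 25740
h=6: C(13,6)·C(6,1)·C(7,6) = 1716·6·7 = 72072
h=8: C(13,8)·C(8,2)·C(5,5) = 1287·28·1 = 36036
Total favorable: 133848
Total paths: 4^13 = 67108864
P = 133848/67108864 = 16731/8388608

Answer: 16731/8388608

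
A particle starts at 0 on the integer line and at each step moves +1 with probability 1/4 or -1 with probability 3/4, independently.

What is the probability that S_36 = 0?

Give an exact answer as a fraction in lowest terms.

Answer: 878973338916790425/1180591620717411303424

Derivation:
To be at 0 after 36 steps: need exactly 18 steps of +1 and 18 of -1.
Number of such sequences: C(36,18) = 9075135300
Each has probability (1/4)^18 · (3/4)^18 = 387420489/4722366482869645213696
P = 9075135300 · 387420489/4722366482869645213696 = 878973338916790425/1180591620717411303424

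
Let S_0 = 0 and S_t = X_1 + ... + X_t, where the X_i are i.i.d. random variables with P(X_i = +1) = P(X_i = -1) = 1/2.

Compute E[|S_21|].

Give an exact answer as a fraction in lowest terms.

Answer: 969969/262144

Derivation:
S_21 takes values m ≡ 1 (mod 2) with |m| ≤ 21; P(S_21=m) = C(21,(21+m)/2)/2^21.
Total paths: 2^21 = 2097152
Distribution: P(S=-21)=1/2097152, P(S=-19)=21/2097152, P(S=-17)=210/2097152, P(S=-15)=1330/2097152, P(S=-13)=5985/2097152, P(S=-11)=20349/2097152, P(S=-9)=54264/2097152, P(S=-7)=116280/2097152, P(S=-5)=203490/2097152, P(S=-3)=293930/2097152, P(S=-1)=352716/2097152, P(S=1)=352716/2097152, P(S=3)=293930/2097152, P(S=5)=203490/2097152, P(S=7)=116280/2097152, P(S=9)=54264/2097152, P(S=11)=20349/2097152, P(S=13)=5985/2097152, P(S=15)=1330/2097152, P(S=17)=210/2097152, P(S=19)=21/2097152, P(S=21)=1/2097152
E[|S_21|] = Σ_m |m|·P(S_21=m) = 7759752/2097152 = 969969/262144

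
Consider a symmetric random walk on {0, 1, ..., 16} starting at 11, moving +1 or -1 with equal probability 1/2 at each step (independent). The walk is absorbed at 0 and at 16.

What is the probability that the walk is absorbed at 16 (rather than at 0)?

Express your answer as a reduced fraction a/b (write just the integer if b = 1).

Symmetric walk (p = 1/2): the harmonic-function argument gives P(hit 16 before 0 | start at 11) = a/N.
P = 11/16 = 11/16

Answer: 11/16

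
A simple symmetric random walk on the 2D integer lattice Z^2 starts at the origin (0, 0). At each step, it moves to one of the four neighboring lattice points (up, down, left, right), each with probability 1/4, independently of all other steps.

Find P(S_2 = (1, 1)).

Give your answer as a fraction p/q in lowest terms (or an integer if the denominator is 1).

Let h be the number of horizontal steps (so 2-h are vertical). To end at (1,1) need (h+1)/2 right-steps and ((2-h)+1)/2 up-steps.
Sum over h with 1 ≤ h ≤ 1, h ≡ 1 (mod 2), 2-h ≡ 1 (mod 2):
h=1: C(2,1)·C(1,1)·C(1,1) = 2·1·1 = 2
Total favorable: 2
Total paths: 4^2 = 16
P = 2/16 = 1/8

Answer: 1/8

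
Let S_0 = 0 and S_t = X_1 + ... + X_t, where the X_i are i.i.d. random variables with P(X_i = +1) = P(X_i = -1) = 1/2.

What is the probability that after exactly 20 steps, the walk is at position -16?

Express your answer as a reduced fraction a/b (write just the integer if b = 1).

Answer: 95/524288

Derivation:
To reach position -16 after 20 steps: need 2 steps of +1 and 18 of -1.
Favorable paths: C(20,2) = 190
Total paths: 2^20 = 1048576
P = 190/1048576 = 95/524288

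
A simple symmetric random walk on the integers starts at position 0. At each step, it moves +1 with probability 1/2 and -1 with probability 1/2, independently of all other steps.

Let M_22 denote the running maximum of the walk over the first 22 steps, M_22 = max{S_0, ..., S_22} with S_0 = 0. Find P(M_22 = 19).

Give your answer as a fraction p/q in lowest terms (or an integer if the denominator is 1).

Answer: 11/2097152

Derivation:
Let M_22 = max(S_0,...,S_22). Use the reflection principle: for j ≥ 1, #{paths with M_22 ≥ j} = #{S_22 ≥ j} + #{S_22 ≥ j+1}.
By reflection, #{M_22 ≥ 19} = #{S_22 ≥ 19} + #{S_22 ≥ 20} = 23 + 23 = 46.
#{M_22 ≥ 20} = #{S_22 ≥ 20} + #{S_22 ≥ 21} = 23 + 1 = 24.
#{M_22 = 19} = 46 - 24 = 22.
P(M_22 = 19) = 22/4194304 = 11/2097152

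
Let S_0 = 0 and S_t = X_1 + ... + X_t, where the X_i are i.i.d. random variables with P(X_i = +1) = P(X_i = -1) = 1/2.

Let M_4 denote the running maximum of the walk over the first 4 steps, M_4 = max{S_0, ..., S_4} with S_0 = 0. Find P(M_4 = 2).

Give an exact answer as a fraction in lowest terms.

Let M_4 = max(S_0,...,S_4). Use the reflection principle: for j ≥ 1, #{paths with M_4 ≥ j} = #{S_4 ≥ j} + #{S_4 ≥ j+1}.
By reflection, #{M_4 ≥ 2} = #{S_4 ≥ 2} + #{S_4 ≥ 3} = 5 + 1 = 6.
#{M_4 ≥ 3} = #{S_4 ≥ 3} + #{S_4 ≥ 4} = 1 + 1 = 2.
#{M_4 = 2} = 6 - 2 = 4.
P(M_4 = 2) = 4/16 = 1/4

Answer: 1/4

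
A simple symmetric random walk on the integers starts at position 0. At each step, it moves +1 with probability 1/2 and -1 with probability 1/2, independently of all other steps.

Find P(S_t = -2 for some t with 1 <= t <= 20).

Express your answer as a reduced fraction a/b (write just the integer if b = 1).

Count via complement. Let g(t,s) = #length-t paths at position s with S_1..S_t all ≠ -2.
g(t,s) = g(t-1,s-1) + g(t-1,s+1) for s ≠ -2; g(t,-2) = 0.
t=0: g(0,0)=1
t=1: g(1,-1)=1 g(1,1)=1
t=2: g(2,0)=2 g(2,2)=1
t=3: g(3,-1)=2 g(3,1)=3 g(3,3)=1
t=4: g(4,0)=5 g(4,2)=4 g(4,4)=1
t=5: g(5,-1)=5 g(5,1)=9 g(5,3)=5 g(5,5)=1
t=6: g(6,0)=14 g(6,2)=14 g(6,4)=6 g(6,6)=1
t=7: g(7,-1)=14 g(7,1)=28 g(7,3)=20 g(7,5)=7 g(7,7)=1
t=8: g(8,0)=42 g(8,2)=48 g(8,4)=27 g(8,6)=8 g(8,8)=1
t=9: g(9,-1)=42 g(9,1)=90 g(9,3)=75 g(9,5)=35 g(9,7)=9 g(9,9)=1
t=10: g(10,0)=132 g(10,2)=165 g(10,4)=110 g(10,6)=44 g(10,8)=10 g(10,10)=1
t=11: g(11,-1)=132 g(11,1)=297 g(11,3)=275 g(11,5)=154 g(11,7)=54 g(11,9)=11 g(11,11)=1
t=12: g(12,0)=429 g(12,2)=572 g(12,4)=429 g(12,6)=208 g(12,8)=65 g(12,10)=12 g(12,12)=1
t=13: g(13,-1)=429 g(13,1)=1001 g(13,3)=1001 g(13,5)=637 g(13,7)=273 g(13,9)=77 g(13,11)=13 g(13,13)=1
t=14: g(14,0)=1430 g(14,2)=2002 g(14,4)=1638 g(14,6)=910 g(14,8)=350 g(14,10)=90 g(14,12)=14 g(14,14)=1
t=15: g(15,-1)=1430 g(15,1)=3432 g(15,3)=3640 g(15,5)=2548 g(15,7)=1260 g(15,9)=440 g(15,11)=104 g(15,13)=15 g(15,15)=1
t=16: g(16,0)=4862 g(16,2)=7072 g(16,4)=6188 g(16,6)=3808 g(16,8)=1700 g(16,10)=544 g(16,12)=119 g(16,14)=16 g(16,16)=1
t=17: g(17,-1)=4862 g(17,1)=11934 g(17,3)=13260 g(17,5)=9996 g(17,7)=5508 g(17,9)=2244 g(17,11)=663 g(17,13)=135 g(17,15)=17 g(17,17)=1
t=18: g(18,0)=16796 g(18,2)=25194 g(18,4)=23256 g(18,6)=15504 g(18,8)=7752 g(18,10)=2907 g(18,12)=798 g(18,14)=152 g(18,16)=18 g(18,18)=1
t=19: g(19,-1)=16796 g(19,1)=41990 g(19,3)=48450 g(19,5)=38760 g(19,7)=23256 g(19,9)=10659 g(19,11)=3705 g(19,13)=950 g(19,15)=170 g(19,17)=19 g(19,19)=1
t=20: g(20,0)=58786 g(20,2)=90440 g(20,4)=87210 g(20,6)=62016 g(20,8)=33915 g(20,10)=14364 g(20,12)=4655 g(20,14)=1120 g(20,16)=189 g(20,18)=20 g(20,20)=1
Paths never hitting -2: Σ_s g(20,s) = 352716
Paths hitting -2: 2^20 - 352716 = 695860
P = 695860/1048576 = 173965/262144

Answer: 173965/262144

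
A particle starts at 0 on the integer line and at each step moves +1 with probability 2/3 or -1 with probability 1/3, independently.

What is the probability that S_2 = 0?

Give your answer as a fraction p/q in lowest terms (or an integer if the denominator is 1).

To be at 0 after 2 steps: need exactly 1 step of +1 and 1 of -1.
Number of such sequences: C(2,1) = 2
Each has probability (2/3)^1 · (1/3)^1 = 2/9
P = 2 · 2/9 = 4/9

Answer: 4/9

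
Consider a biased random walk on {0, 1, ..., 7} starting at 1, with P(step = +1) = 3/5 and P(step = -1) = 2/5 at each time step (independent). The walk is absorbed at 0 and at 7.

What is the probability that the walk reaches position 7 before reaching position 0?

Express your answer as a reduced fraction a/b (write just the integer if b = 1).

Answer: 729/2059

Derivation:
Biased walk: p = 3/5, q = 2/5, r = q/p = 2/3
Gambler's ruin: P(hit 7 before 0 | start at 1) = (1 - r^a)/(1 - r^N)
r^1 = 2/3; r^7 = 128/2187
P = (1 - 2/3) / (1 - 128/2187) = 1/3 / 2059/2187 = 729/2059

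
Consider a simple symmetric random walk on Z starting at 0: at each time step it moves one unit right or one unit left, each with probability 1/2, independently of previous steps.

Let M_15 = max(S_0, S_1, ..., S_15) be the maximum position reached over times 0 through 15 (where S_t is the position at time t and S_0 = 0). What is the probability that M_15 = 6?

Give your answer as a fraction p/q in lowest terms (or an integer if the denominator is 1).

Answer: 1365/32768

Derivation:
Let M_15 = max(S_0,...,S_15). Use the reflection principle: for j ≥ 1, #{paths with M_15 ≥ j} = #{S_15 ≥ j} + #{S_15 ≥ j+1}.
By reflection, #{M_15 ≥ 6} = #{S_15 ≥ 6} + #{S_15 ≥ 7} = 1941 + 1941 = 3882.
#{M_15 ≥ 7} = #{S_15 ≥ 7} + #{S_15 ≥ 8} = 1941 + 576 = 2517.
#{M_15 = 6} = 3882 - 2517 = 1365.
P(M_15 = 6) = 1365/32768 = 1365/32768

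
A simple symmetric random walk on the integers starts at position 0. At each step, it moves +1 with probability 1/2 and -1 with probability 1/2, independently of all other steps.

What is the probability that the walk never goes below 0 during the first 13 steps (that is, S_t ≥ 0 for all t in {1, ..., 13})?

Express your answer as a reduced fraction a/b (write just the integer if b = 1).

Let f(t,s) = #length-t paths at position s with S_1..S_t all ≥ 0.
f(t,s) = f(t-1,s-1) + f(t-1,s+1) for s ≥ 0; f(t,s) = 0 for s < 0.
t=0: f(0,0)=1
t=1: f(1,1)=1
t=2: f(2,0)=1 f(2,2)=1
t=3: f(3,1)=2 f(3,3)=1
t=4: f(4,0)=2 f(4,2)=3 f(4,4)=1
t=5: f(5,1)=5 f(5,3)=4 f(5,5)=1
t=6: f(6,0)=5 f(6,2)=9 f(6,4)=5 f(6,6)=1
t=7: f(7,1)=14 f(7,3)=14 f(7,5)=6 f(7,7)=1
t=8: f(8,0)=14 f(8,2)=28 f(8,4)=20 f(8,6)=7 f(8,8)=1
t=9: f(9,1)=42 f(9,3)=48 f(9,5)=27 f(9,7)=8 f(9,9)=1
t=10: f(10,0)=42 f(10,2)=90 f(10,4)=75 f(10,6)=35 f(10,8)=9 f(10,10)=1
t=11: f(11,1)=132 f(11,3)=165 f(11,5)=110 f(11,7)=44 f(11,9)=10 f(11,11)=1
t=12: f(12,0)=132 f(12,2)=297 f(12,4)=275 f(12,6)=154 f(12,8)=54 f(12,10)=11 f(12,12)=1
t=13: f(13,1)=429 f(13,3)=572 f(13,5)=429 f(13,7)=208 f(13,9)=65 f(13,11)=12 f(13,13)=1
Σ_s f(13,s) = 1716
P = 1716/8192 = 429/2048

Answer: 429/2048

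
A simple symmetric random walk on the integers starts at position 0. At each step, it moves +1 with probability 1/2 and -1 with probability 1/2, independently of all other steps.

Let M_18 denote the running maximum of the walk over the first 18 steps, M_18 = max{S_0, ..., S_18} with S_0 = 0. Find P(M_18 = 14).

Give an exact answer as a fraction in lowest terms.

Let M_18 = max(S_0,...,S_18). Use the reflection principle: for j ≥ 1, #{paths with M_18 ≥ j} = #{S_18 ≥ j} + #{S_18 ≥ j+1}.
By reflection, #{M_18 ≥ 14} = #{S_18 ≥ 14} + #{S_18 ≥ 15} = 172 + 19 = 191.
#{M_18 ≥ 15} = #{S_18 ≥ 15} + #{S_18 ≥ 16} = 19 + 19 = 38.
#{M_18 = 14} = 191 - 38 = 153.
P(M_18 = 14) = 153/262144 = 153/262144

Answer: 153/262144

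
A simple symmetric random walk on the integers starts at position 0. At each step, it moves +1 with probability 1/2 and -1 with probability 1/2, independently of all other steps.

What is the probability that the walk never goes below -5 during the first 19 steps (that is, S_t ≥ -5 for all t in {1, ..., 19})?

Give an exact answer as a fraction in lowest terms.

Let f(t,s) = #length-t paths at position s with S_1..S_t all ≥ -5.
f(t,s) = f(t-1,s-1) + f(t-1,s+1) for s ≥ -5; f(t,s) = 0 for s < -5.
t=0: f(0,0)=1
t=1: f(1,-1)=1 f(1,1)=1
t=2: f(2,-2)=1 f(2,0)=2 f(2,2)=1
t=3: f(3,-3)=1 f(3,-1)=3 f(3,1)=3 f(3,3)=1
t=4: f(4,-4)=1 f(4,-2)=4 f(4,0)=6 f(4,2)=4 f(4,4)=1
t=5: f(5,-5)=1 f(5,-3)=5 f(5,-1)=10 f(5,1)=10 f(5,3)=5 f(5,5)=1
t=6: f(6,-4)=6 f(6,-2)=15 f(6,0)=20 f(6,2)=15 f(6,4)=6 f(6,6)=1
t=7: f(7,-5)=6 f(7,-3)=21 f(7,-1)=35 f(7,1)=35 f(7,3)=21 f(7,5)=7 f(7,7)=1
t=8: f(8,-4)=27 f(8,-2)=56 f(8,0)=70 f(8,2)=56 f(8,4)=28 f(8,6)=8 f(8,8)=1
t=9: f(9,-5)=27 f(9,-3)=83 f(9,-1)=126 f(9,1)=126 f(9,3)=84 f(9,5)=36 f(9,7)=9 f(9,9)=1
t=10: f(10,-4)=110 f(10,-2)=209 f(10,0)=252 f(10,2)=210 f(10,4)=120 f(10,6)=45 f(10,8)=10 f(10,10)=1
t=11: f(11,-5)=110 f(11,-3)=319 f(11,-1)=461 f(11,1)=462 f(11,3)=330 f(11,5)=165 f(11,7)=55 f(11,9)=11 f(11,11)=1
t=12: f(12,-4)=429 f(12,-2)=780 f(12,0)=923 f(12,2)=792 f(12,4)=495 f(12,6)=220 f(12,8)=66 f(12,10)=12 f(12,12)=1
t=13: f(13,-5)=429 f(13,-3)=1209 f(13,-1)=1703 f(13,1)=1715 f(13,3)=1287 f(13,5)=715 f(13,7)=286 f(13,9)=78 f(13,11)=13 f(13,13)=1
t=14: f(14,-4)=1638 f(14,-2)=2912 f(14,0)=3418 f(14,2)=3002 f(14,4)=2002 f(14,6)=1001 f(14,8)=364 f(14,10)=91 f(14,12)=14 f(14,14)=1
t=15: f(15,-5)=1638 f(15,-3)=4550 f(15,-1)=6330 f(15,1)=6420 f(15,3)=5004 f(15,5)=3003 f(15,7)=1365 f(15,9)=455 f(15,11)=105 f(15,13)=15 f(15,15)=1
t=16: f(16,-4)=6188 f(16,-2)=10880 f(16,0)=12750 f(16,2)=11424 f(16,4)=8007 f(16,6)=4368 f(16,8)=1820 f(16,10)=560 f(16,12)=120 f(16,14)=16 f(16,16)=1
t=17: f(17,-5)=6188 f(17,-3)=17068 f(17,-1)=23630 f(17,1)=24174 f(17,3)=19431 f(17,5)=12375 f(17,7)=6188 f(17,9)=2380 f(17,11)=680 f(17,13)=136 f(17,15)=17 f(17,17)=1
t=18: f(18,-4)=23256 f(18,-2)=40698 f(18,0)=47804 f(18,2)=43605 f(18,4)=31806 f(18,6)=18563 f(18,8)=8568 f(18,10)=3060 f(18,12)=816 f(18,14)=153 f(18,16)=18 f(18,18)=1
t=19: f(19,-5)=23256 f(19,-3)=63954 f(19,-1)=88502 f(19,1)=91409 f(19,3)=75411 f(19,5)=50369 f(19,7)=27131 f(19,9)=11628 f(19,11)=3876 f(19,13)=969 f(19,15)=171 f(19,17)=19 f(19,19)=1
Σ_s f(19,s) = 436696
P = 436696/524288 = 54587/65536

Answer: 54587/65536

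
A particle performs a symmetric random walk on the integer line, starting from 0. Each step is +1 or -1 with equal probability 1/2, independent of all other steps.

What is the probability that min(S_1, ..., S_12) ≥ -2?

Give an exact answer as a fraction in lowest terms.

Answer: 627/1024

Derivation:
Let f(t,s) = #length-t paths at position s with S_1..S_t all ≥ -2.
f(t,s) = f(t-1,s-1) + f(t-1,s+1) for s ≥ -2; f(t,s) = 0 for s < -2.
t=0: f(0,0)=1
t=1: f(1,-1)=1 f(1,1)=1
t=2: f(2,-2)=1 f(2,0)=2 f(2,2)=1
t=3: f(3,-1)=3 f(3,1)=3 f(3,3)=1
t=4: f(4,-2)=3 f(4,0)=6 f(4,2)=4 f(4,4)=1
t=5: f(5,-1)=9 f(5,1)=10 f(5,3)=5 f(5,5)=1
t=6: f(6,-2)=9 f(6,0)=19 f(6,2)=15 f(6,4)=6 f(6,6)=1
t=7: f(7,-1)=28 f(7,1)=34 f(7,3)=21 f(7,5)=7 f(7,7)=1
t=8: f(8,-2)=28 f(8,0)=62 f(8,2)=55 f(8,4)=28 f(8,6)=8 f(8,8)=1
t=9: f(9,-1)=90 f(9,1)=117 f(9,3)=83 f(9,5)=36 f(9,7)=9 f(9,9)=1
t=10: f(10,-2)=90 f(10,0)=207 f(10,2)=200 f(10,4)=119 f(10,6)=45 f(10,8)=10 f(10,10)=1
t=11: f(11,-1)=297 f(11,1)=407 f(11,3)=319 f(11,5)=164 f(11,7)=55 f(11,9)=11 f(11,11)=1
t=12: f(12,-2)=297 f(12,0)=704 f(12,2)=726 f(12,4)=483 f(12,6)=219 f(12,8)=66 f(12,10)=12 f(12,12)=1
Σ_s f(12,s) = 2508
P = 2508/4096 = 627/1024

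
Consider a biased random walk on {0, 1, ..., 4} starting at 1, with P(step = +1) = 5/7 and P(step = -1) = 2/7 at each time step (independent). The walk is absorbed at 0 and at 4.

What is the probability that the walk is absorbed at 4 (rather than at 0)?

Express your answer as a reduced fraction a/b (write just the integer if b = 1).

Biased walk: p = 5/7, q = 2/7, r = q/p = 2/5
Gambler's ruin: P(hit 4 before 0 | start at 1) = (1 - r^a)/(1 - r^N)
r^1 = 2/5; r^4 = 16/625
P = (1 - 2/5) / (1 - 16/625) = 3/5 / 609/625 = 125/203

Answer: 125/203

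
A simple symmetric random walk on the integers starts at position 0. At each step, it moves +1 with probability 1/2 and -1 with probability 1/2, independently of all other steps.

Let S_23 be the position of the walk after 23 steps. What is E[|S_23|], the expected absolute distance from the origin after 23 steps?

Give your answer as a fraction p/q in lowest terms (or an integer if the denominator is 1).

S_23 takes values m ≡ 1 (mod 2) with |m| ≤ 23; P(S_23=m) = C(23,(23+m)/2)/2^23.
Total paths: 2^23 = 8388608
Distribution: P(S=-23)=1/8388608, P(S=-21)=23/8388608, P(S=-19)=253/8388608, P(S=-17)=1771/8388608, P(S=-15)=8855/8388608, P(S=-13)=33649/8388608, P(S=-11)=100947/8388608, P(S=-9)=245157/8388608, P(S=-7)=490314/8388608, P(S=-5)=817190/8388608, P(S=-3)=1144066/8388608, P(S=-1)=1352078/8388608, P(S=1)=1352078/8388608, P(S=3)=1144066/8388608, P(S=5)=817190/8388608, P(S=7)=490314/8388608, P(S=9)=245157/8388608, P(S=11)=100947/8388608, P(S=13)=33649/8388608, P(S=15)=8855/8388608, P(S=17)=1771/8388608, P(S=19)=253/8388608, P(S=21)=23/8388608, P(S=23)=1/8388608
E[|S_23|] = Σ_m |m|·P(S_23=m) = 32449872/8388608 = 2028117/524288

Answer: 2028117/524288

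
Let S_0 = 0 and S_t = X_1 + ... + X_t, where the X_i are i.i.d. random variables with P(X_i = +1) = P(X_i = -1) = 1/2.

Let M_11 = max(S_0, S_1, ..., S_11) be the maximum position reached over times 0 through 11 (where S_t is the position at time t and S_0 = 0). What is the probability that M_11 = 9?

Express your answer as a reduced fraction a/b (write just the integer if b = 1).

Answer: 11/2048

Derivation:
Let M_11 = max(S_0,...,S_11). Use the reflection principle: for j ≥ 1, #{paths with M_11 ≥ j} = #{S_11 ≥ j} + #{S_11 ≥ j+1}.
By reflection, #{M_11 ≥ 9} = #{S_11 ≥ 9} + #{S_11 ≥ 10} = 12 + 1 = 13.
#{M_11 ≥ 10} = #{S_11 ≥ 10} + #{S_11 ≥ 11} = 1 + 1 = 2.
#{M_11 = 9} = 13 - 2 = 11.
P(M_11 = 9) = 11/2048 = 11/2048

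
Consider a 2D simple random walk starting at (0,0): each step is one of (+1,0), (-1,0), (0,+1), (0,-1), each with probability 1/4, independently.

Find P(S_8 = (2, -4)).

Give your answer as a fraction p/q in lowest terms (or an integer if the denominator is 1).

Answer: 7/1024

Derivation:
Let h be the number of horizontal steps (so 8-h are vertical). To end at (2,-4) need (h+2)/2 right-steps and ((8-h)-4)/2 up-steps.
Sum over h with 2 ≤ h ≤ 4, h ≡ 0 (mod 2), 8-h ≡ 0 (mod 2):
h=2: C(8,2)·C(2,2)·C(6,1) = 28·1·6 = 168
h=4: C(8,4)·C(4,3)·C(4,0) = 70·4·1 = 280
Total favorable: 448
Total paths: 4^8 = 65536
P = 448/65536 = 7/1024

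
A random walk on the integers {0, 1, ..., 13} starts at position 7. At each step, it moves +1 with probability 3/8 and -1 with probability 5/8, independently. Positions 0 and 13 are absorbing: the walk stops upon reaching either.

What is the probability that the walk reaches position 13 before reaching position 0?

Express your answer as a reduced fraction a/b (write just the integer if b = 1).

Biased walk: p = 3/8, q = 5/8, r = q/p = 5/3
Gambler's ruin: P(hit 13 before 0 | start at 7) = (1 - r^a)/(1 - r^N)
r^7 = 78125/2187; r^13 = 1220703125/1594323
P = (1 - 78125/2187) / (1 - 1220703125/1594323) = -75938/2187 / -1219108802/1594323 = 27679401/609554401

Answer: 27679401/609554401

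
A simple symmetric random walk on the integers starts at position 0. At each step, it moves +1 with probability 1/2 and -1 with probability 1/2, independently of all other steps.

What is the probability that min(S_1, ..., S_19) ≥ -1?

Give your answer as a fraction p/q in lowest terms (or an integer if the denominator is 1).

Answer: 46189/131072

Derivation:
Let f(t,s) = #length-t paths at position s with S_1..S_t all ≥ -1.
f(t,s) = f(t-1,s-1) + f(t-1,s+1) for s ≥ -1; f(t,s) = 0 for s < -1.
t=0: f(0,0)=1
t=1: f(1,-1)=1 f(1,1)=1
t=2: f(2,0)=2 f(2,2)=1
t=3: f(3,-1)=2 f(3,1)=3 f(3,3)=1
t=4: f(4,0)=5 f(4,2)=4 f(4,4)=1
t=5: f(5,-1)=5 f(5,1)=9 f(5,3)=5 f(5,5)=1
t=6: f(6,0)=14 f(6,2)=14 f(6,4)=6 f(6,6)=1
t=7: f(7,-1)=14 f(7,1)=28 f(7,3)=20 f(7,5)=7 f(7,7)=1
t=8: f(8,0)=42 f(8,2)=48 f(8,4)=27 f(8,6)=8 f(8,8)=1
t=9: f(9,-1)=42 f(9,1)=90 f(9,3)=75 f(9,5)=35 f(9,7)=9 f(9,9)=1
t=10: f(10,0)=132 f(10,2)=165 f(10,4)=110 f(10,6)=44 f(10,8)=10 f(10,10)=1
t=11: f(11,-1)=132 f(11,1)=297 f(11,3)=275 f(11,5)=154 f(11,7)=54 f(11,9)=11 f(11,11)=1
t=12: f(12,0)=429 f(12,2)=572 f(12,4)=429 f(12,6)=208 f(12,8)=65 f(12,10)=12 f(12,12)=1
t=13: f(13,-1)=429 f(13,1)=1001 f(13,3)=1001 f(13,5)=637 f(13,7)=273 f(13,9)=77 f(13,11)=13 f(13,13)=1
t=14: f(14,0)=1430 f(14,2)=2002 f(14,4)=1638 f(14,6)=910 f(14,8)=350 f(14,10)=90 f(14,12)=14 f(14,14)=1
t=15: f(15,-1)=1430 f(15,1)=3432 f(15,3)=3640 f(15,5)=2548 f(15,7)=1260 f(15,9)=440 f(15,11)=104 f(15,13)=15 f(15,15)=1
t=16: f(16,0)=4862 f(16,2)=7072 f(16,4)=6188 f(16,6)=3808 f(16,8)=1700 f(16,10)=544 f(16,12)=119 f(16,14)=16 f(16,16)=1
t=17: f(17,-1)=4862 f(17,1)=11934 f(17,3)=13260 f(17,5)=9996 f(17,7)=5508 f(17,9)=2244 f(17,11)=663 f(17,13)=135 f(17,15)=17 f(17,17)=1
t=18: f(18,0)=16796 f(18,2)=25194 f(18,4)=23256 f(18,6)=15504 f(18,8)=7752 f(18,10)=2907 f(18,12)=798 f(18,14)=152 f(18,16)=18 f(18,18)=1
t=19: f(19,-1)=16796 f(19,1)=41990 f(19,3)=48450 f(19,5)=38760 f(19,7)=23256 f(19,9)=10659 f(19,11)=3705 f(19,13)=950 f(19,15)=170 f(19,17)=19 f(19,19)=1
Σ_s f(19,s) = 184756
P = 184756/524288 = 46189/131072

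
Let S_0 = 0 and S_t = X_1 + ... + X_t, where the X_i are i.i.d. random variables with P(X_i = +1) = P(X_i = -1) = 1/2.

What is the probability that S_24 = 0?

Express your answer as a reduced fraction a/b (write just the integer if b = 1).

Answer: 676039/4194304

Derivation:
To return to 0 after 24 steps: need exactly 12 steps of +1 and 12 of -1.
Favorable paths: C(24,12) = 2704156
Total paths: 2^24 = 16777216
P = 2704156/16777216 = 676039/4194304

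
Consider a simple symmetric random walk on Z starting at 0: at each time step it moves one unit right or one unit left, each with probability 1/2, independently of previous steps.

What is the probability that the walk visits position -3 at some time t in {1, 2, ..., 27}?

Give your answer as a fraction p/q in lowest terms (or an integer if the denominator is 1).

Answer: 19179317/33554432

Derivation:
Count via complement. Let g(t,s) = #length-t paths at position s with S_1..S_t all ≠ -3.
g(t,s) = g(t-1,s-1) + g(t-1,s+1) for s ≠ -3; g(t,-3) = 0.
t=0: g(0,0)=1
t=1: g(1,-1)=1 g(1,1)=1
t=2: g(2,-2)=1 g(2,0)=2 g(2,2)=1
t=3: g(3,-1)=3 g(3,1)=3 g(3,3)=1
t=4: g(4,-2)=3 g(4,0)=6 g(4,2)=4 g(4,4)=1
t=5: g(5,-1)=9 g(5,1)=10 g(5,3)=5 g(5,5)=1
t=6: g(6,-2)=9 g(6,0)=19 g(6,2)=15 g(6,4)=6 g(6,6)=1
t=7: g(7,-1)=28 g(7,1)=34 g(7,3)=21 g(7,5)=7 g(7,7)=1
t=8: g(8,-2)=28 g(8,0)=62 g(8,2)=55 g(8,4)=28 g(8,6)=8 g(8,8)=1
t=9: g(9,-1)=90 g(9,1)=117 g(9,3)=83 g(9,5)=36 g(9,7)=9 g(9,9)=1
t=10: g(10,-2)=90 g(10,0)=207 g(10,2)=200 g(10,4)=119 g(10,6)=45 g(10,8)=10 g(10,10)=1
t=11: g(11,-1)=297 g(11,1)=407 g(11,3)=319 g(11,5)=164 g(11,7)=55 g(11,9)=11 g(11,11)=1
t=12: g(12,-2)=297 g(12,0)=704 g(12,2)=726 g(12,4)=483 g(12,6)=219 g(12,8)=66 g(12,10)=12 g(12,12)=1
t=13: g(13,-1)=1001 g(13,1)=1430 g(13,3)=1209 g(13,5)=702 g(13,7)=285 g(13,9)=78 g(13,11)=13 g(13,13)=1
t=14: g(14,-2)=1001 g(14,0)=2431 g(14,2)=2639 g(14,4)=1911 g(14,6)=987 g(14,8)=363 g(14,10)=91 g(14,12)=14 g(14,14)=1
t=15: g(15,-1)=3432 g(15,1)=5070 g(15,3)=4550 g(15,5)=2898 g(15,7)=1350 g(15,9)=454 g(15,11)=105 g(15,13)=15 g(15,15)=1
t=16: g(16,-2)=3432 g(16,0)=8502 g(16,2)=9620 g(16,4)=7448 g(16,6)=4248 g(16,8)=1804 g(16,10)=559 g(16,12)=120 g(16,14)=16 g(16,16)=1
t=17: g(17,-1)=11934 g(17,1)=18122 g(17,3)=17068 g(17,5)=11696 g(17,7)=6052 g(17,9)=2363 g(17,11)=679 g(17,13)=136 g(17,15)=17 g(17,17)=1
t=18: g(18,-2)=11934 g(18,0)=30056 g(18,2)=35190 g(18,4)=28764 g(18,6)=17748 g(18,8)=8415 g(18,10)=3042 g(18,12)=815 g(18,14)=153 g(18,16)=18 g(18,18)=1
t=19: g(19,-1)=41990 g(19,1)=65246 g(19,3)=63954 g(19,5)=46512 g(19,7)=26163 g(19,9)=11457 g(19,11)=3857 g(19,13)=968 g(19,15)=171 g(19,17)=19 g(19,19)=1
t=20: g(20,-2)=41990 g(20,0)=107236 g(20,2)=129200 g(20,4)=110466 g(20,6)=72675 g(20,8)=37620 g(20,10)=15314 g(20,12)=4825 g(20,14)=1139 g(20,16)=190 g(20,18)=20 g(20,20)=1
t=21: g(21,-1)=149226 g(21,1)=236436 g(21,3)=239666 g(21,5)=183141 g(21,7)=110295 g(21,9)=52934 g(21,11)=20139 g(21,13)=5964 g(21,15)=1329 g(21,17)=210 g(21,19)=21 g(21,21)=1
t=22: g(22,-2)=149226 g(22,0)=385662 g(22,2)=476102 g(22,4)=422807 g(22,6)=293436 g(22,8)=163229 g(22,10)=73073 g(22,12)=26103 g(22,14)=7293 g(22,16)=1539 g(22,18)=231 g(22,20)=22 g(22,22)=1
t=23: g(23,-1)=534888 g(23,1)=861764 g(23,3)=898909 g(23,5)=716243 g(23,7)=456665 g(23,9)=236302 g(23,11)=99176 g(23,13)=33396 g(23,15)=8832 g(23,17)=1770 g(23,19)=253 g(23,21)=23 g(23,23)=1
t=24: g(24,-2)=534888 g(24,0)=1396652 g(24,2)=1760673 g(24,4)=1615152 g(24,6)=1172908 g(24,8)=692967 g(24,10)=335478 g(24,12)=132572 g(24,14)=42228 g(24,16)=10602 g(24,18)=2023 g(24,20)=276 g(24,22)=24 g(24,24)=1
t=25: g(25,-1)=1931540 g(25,1)=3157325 g(25,3)=3375825 g(25,5)=2788060 g(25,7)=1865875 g(25,9)=1028445 g(25,11)=468050 g(25,13)=174800 g(25,15)=52830 g(25,17)=12625 g(25,19)=2299 g(25,21)=300 g(25,23)=25 g(25,25)=1
t=26: g(26,-2)=1931540 g(26,0)=5088865 g(26,2)=6533150 g(26,4)=6163885 g(26,6)=4653935 g(26,8)=2894320 g(26,10)=1496495 g(26,12)=642850 g(26,14)=227630 g(26,16)=65455 g(26,18)=14924 g(26,20)=2599 g(26,22)=325 g(26,24)=26 g(26,26)=1
t=27: g(27,-1)=7020405 g(27,1)=11622015 g(27,3)=12697035 g(27,5)=10817820 g(27,7)=7548255 g(27,9)=4390815 g(27,11)=2139345 g(27,13)=870480 g(27,15)=293085 g(27,17)=80379 g(27,19)=17523 g(27,21)=2924 g(27,23)=351 g(27,25)=27 g(27,27)=1
Paths never hitting -3: Σ_s g(27,s) = 57500460
Paths hitting -3: 2^27 - 57500460 = 76717268
P = 76717268/134217728 = 19179317/33554432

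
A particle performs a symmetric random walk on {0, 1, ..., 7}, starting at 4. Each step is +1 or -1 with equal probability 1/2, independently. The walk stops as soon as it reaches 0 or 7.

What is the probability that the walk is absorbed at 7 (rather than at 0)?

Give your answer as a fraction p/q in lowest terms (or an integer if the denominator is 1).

Answer: 4/7

Derivation:
Symmetric walk (p = 1/2): the harmonic-function argument gives P(hit 7 before 0 | start at 4) = a/N.
P = 4/7 = 4/7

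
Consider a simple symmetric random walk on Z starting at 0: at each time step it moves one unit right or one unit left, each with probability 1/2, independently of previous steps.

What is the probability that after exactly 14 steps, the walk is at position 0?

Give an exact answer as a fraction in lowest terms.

To return to 0 after 14 steps: need exactly 7 steps of +1 and 7 of -1.
Favorable paths: C(14,7) = 3432
Total paths: 2^14 = 16384
P = 3432/16384 = 429/2048

Answer: 429/2048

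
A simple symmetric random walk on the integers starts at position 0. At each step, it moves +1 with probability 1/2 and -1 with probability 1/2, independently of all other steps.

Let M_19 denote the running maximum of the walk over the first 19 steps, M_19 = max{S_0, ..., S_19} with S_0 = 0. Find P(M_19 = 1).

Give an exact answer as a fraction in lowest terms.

Let M_19 = max(S_0,...,S_19). Use the reflection principle: for j ≥ 1, #{paths with M_19 ≥ j} = #{S_19 ≥ j} + #{S_19 ≥ j+1}.
By reflection, #{M_19 ≥ 1} = #{S_19 ≥ 1} + #{S_19 ≥ 2} = 262144 + 169766 = 431910.
#{M_19 ≥ 2} = #{S_19 ≥ 2} + #{S_19 ≥ 3} = 169766 + 169766 = 339532.
#{M_19 = 1} = 431910 - 339532 = 92378.
P(M_19 = 1) = 92378/524288 = 46189/262144

Answer: 46189/262144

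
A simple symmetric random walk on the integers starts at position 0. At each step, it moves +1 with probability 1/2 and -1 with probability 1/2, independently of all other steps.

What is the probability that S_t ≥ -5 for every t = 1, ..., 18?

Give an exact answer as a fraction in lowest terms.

Answer: 54587/65536

Derivation:
Let f(t,s) = #length-t paths at position s with S_1..S_t all ≥ -5.
f(t,s) = f(t-1,s-1) + f(t-1,s+1) for s ≥ -5; f(t,s) = 0 for s < -5.
t=0: f(0,0)=1
t=1: f(1,-1)=1 f(1,1)=1
t=2: f(2,-2)=1 f(2,0)=2 f(2,2)=1
t=3: f(3,-3)=1 f(3,-1)=3 f(3,1)=3 f(3,3)=1
t=4: f(4,-4)=1 f(4,-2)=4 f(4,0)=6 f(4,2)=4 f(4,4)=1
t=5: f(5,-5)=1 f(5,-3)=5 f(5,-1)=10 f(5,1)=10 f(5,3)=5 f(5,5)=1
t=6: f(6,-4)=6 f(6,-2)=15 f(6,0)=20 f(6,2)=15 f(6,4)=6 f(6,6)=1
t=7: f(7,-5)=6 f(7,-3)=21 f(7,-1)=35 f(7,1)=35 f(7,3)=21 f(7,5)=7 f(7,7)=1
t=8: f(8,-4)=27 f(8,-2)=56 f(8,0)=70 f(8,2)=56 f(8,4)=28 f(8,6)=8 f(8,8)=1
t=9: f(9,-5)=27 f(9,-3)=83 f(9,-1)=126 f(9,1)=126 f(9,3)=84 f(9,5)=36 f(9,7)=9 f(9,9)=1
t=10: f(10,-4)=110 f(10,-2)=209 f(10,0)=252 f(10,2)=210 f(10,4)=120 f(10,6)=45 f(10,8)=10 f(10,10)=1
t=11: f(11,-5)=110 f(11,-3)=319 f(11,-1)=461 f(11,1)=462 f(11,3)=330 f(11,5)=165 f(11,7)=55 f(11,9)=11 f(11,11)=1
t=12: f(12,-4)=429 f(12,-2)=780 f(12,0)=923 f(12,2)=792 f(12,4)=495 f(12,6)=220 f(12,8)=66 f(12,10)=12 f(12,12)=1
t=13: f(13,-5)=429 f(13,-3)=1209 f(13,-1)=1703 f(13,1)=1715 f(13,3)=1287 f(13,5)=715 f(13,7)=286 f(13,9)=78 f(13,11)=13 f(13,13)=1
t=14: f(14,-4)=1638 f(14,-2)=2912 f(14,0)=3418 f(14,2)=3002 f(14,4)=2002 f(14,6)=1001 f(14,8)=364 f(14,10)=91 f(14,12)=14 f(14,14)=1
t=15: f(15,-5)=1638 f(15,-3)=4550 f(15,-1)=6330 f(15,1)=6420 f(15,3)=5004 f(15,5)=3003 f(15,7)=1365 f(15,9)=455 f(15,11)=105 f(15,13)=15 f(15,15)=1
t=16: f(16,-4)=6188 f(16,-2)=10880 f(16,0)=12750 f(16,2)=11424 f(16,4)=8007 f(16,6)=4368 f(16,8)=1820 f(16,10)=560 f(16,12)=120 f(16,14)=16 f(16,16)=1
t=17: f(17,-5)=6188 f(17,-3)=17068 f(17,-1)=23630 f(17,1)=24174 f(17,3)=19431 f(17,5)=12375 f(17,7)=6188 f(17,9)=2380 f(17,11)=680 f(17,13)=136 f(17,15)=17 f(17,17)=1
t=18: f(18,-4)=23256 f(18,-2)=40698 f(18,0)=47804 f(18,2)=43605 f(18,4)=31806 f(18,6)=18563 f(18,8)=8568 f(18,10)=3060 f(18,12)=816 f(18,14)=153 f(18,16)=18 f(18,18)=1
Σ_s f(18,s) = 218348
P = 218348/262144 = 54587/65536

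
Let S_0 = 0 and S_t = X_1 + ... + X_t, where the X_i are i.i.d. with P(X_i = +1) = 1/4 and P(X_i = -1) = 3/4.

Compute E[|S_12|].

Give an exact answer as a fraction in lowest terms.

Answer: 6364713/1048576

Derivation:
S_12 takes values m ≡ 0 (mod 2) with |m| ≤ 12; P(S_12=m) = C(12,(12+m)/2) · (1/4)^((12+m)/2) · (3/4)^((12-m)/2).
Distribution: P(S=-12)=531441/16777216, P(S=-10)=531441/4194304, P(S=-8)=1948617/8388608, P(S=-6)=1082565/4194304, P(S=-4)=3247695/16777216, P(S=-2)=216513/2097152, P(S=0)=168399/4194304, P(S=2)=24057/2097152, P(S=4)=40095/16777216, P(S=6)=1485/4194304, P(S=8)=297/8388608, P(S=10)=9/4194304, P(S=12)=1/16777216
E[|S_12|] = Σ_m |m|·P(S_12=m) = 6364713/1048576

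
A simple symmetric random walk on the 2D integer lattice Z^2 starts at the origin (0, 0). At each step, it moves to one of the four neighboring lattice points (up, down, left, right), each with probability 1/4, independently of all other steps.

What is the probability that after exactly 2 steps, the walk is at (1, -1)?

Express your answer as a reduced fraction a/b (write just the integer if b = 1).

Let h be the number of horizontal steps (so 2-h are vertical). To end at (1,-1) need (h+1)/2 right-steps and ((2-h)-1)/2 up-steps.
Sum over h with 1 ≤ h ≤ 1, h ≡ 1 (mod 2), 2-h ≡ 1 (mod 2):
h=1: C(2,1)·C(1,1)·C(1,0) = 2·1·1 = 2
Total favorable: 2
Total paths: 4^2 = 16
P = 2/16 = 1/8

Answer: 1/8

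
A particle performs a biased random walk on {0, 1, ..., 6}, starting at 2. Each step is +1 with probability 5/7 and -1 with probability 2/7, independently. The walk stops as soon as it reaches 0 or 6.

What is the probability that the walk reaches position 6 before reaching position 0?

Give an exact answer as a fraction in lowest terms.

Biased walk: p = 5/7, q = 2/7, r = q/p = 2/5
Gambler's ruin: P(hit 6 before 0 | start at 2) = (1 - r^a)/(1 - r^N)
r^2 = 4/25; r^6 = 64/15625
P = (1 - 4/25) / (1 - 64/15625) = 21/25 / 15561/15625 = 625/741

Answer: 625/741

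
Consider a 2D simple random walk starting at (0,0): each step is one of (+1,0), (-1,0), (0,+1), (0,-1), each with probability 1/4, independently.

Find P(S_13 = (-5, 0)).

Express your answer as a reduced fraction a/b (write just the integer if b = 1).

Let h be the number of horizontal steps (so 13-h are vertical). To end at (-5,0) need (h-5)/2 right-steps and ((13-h)+0)/2 up-steps.
Sum over h with 5 ≤ h ≤ 13, h ≡ 1 (mod 2), 13-h ≡ 0 (mod 2):
h=5: C(13,5)·C(5,0)·C(8,4) = 1287·1·70 = 90090
h=7: C(13,7)·C(7,1)·C(6,3) = 1716·7·20 = 240240
h=9: C(13,9)·C(9,2)·C(4,2) = 715·36·6 = 154440
h=11: C(13,11)·C(11,3)·C(2,1) = 78·165·2 = 25740
h=13: C(13,13)·C(13,4)·C(0,0) = 1·715·1 = 715
Total favorable: 511225
Total paths: 4^13 = 67108864
P = 511225/67108864 = 511225/67108864

Answer: 511225/67108864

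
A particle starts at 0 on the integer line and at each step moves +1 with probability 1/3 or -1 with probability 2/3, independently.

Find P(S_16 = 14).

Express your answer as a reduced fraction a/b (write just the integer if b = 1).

Answer: 32/43046721

Derivation:
To reach position 14 after 16 steps: need 15 steps of +1 and 1 step of -1.
Number of such sequences: C(16,15) = 16
Each has probability (1/3)^15 · (2/3)^1 = 2/43046721
P = 16 · 2/43046721 = 32/43046721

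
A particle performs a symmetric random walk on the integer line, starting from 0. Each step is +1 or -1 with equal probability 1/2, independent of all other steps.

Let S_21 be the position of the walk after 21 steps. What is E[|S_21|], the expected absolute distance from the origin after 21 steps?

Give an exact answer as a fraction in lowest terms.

S_21 takes values m ≡ 1 (mod 2) with |m| ≤ 21; P(S_21=m) = C(21,(21+m)/2)/2^21.
Total paths: 2^21 = 2097152
Distribution: P(S=-21)=1/2097152, P(S=-19)=21/2097152, P(S=-17)=210/2097152, P(S=-15)=1330/2097152, P(S=-13)=5985/2097152, P(S=-11)=20349/2097152, P(S=-9)=54264/2097152, P(S=-7)=116280/2097152, P(S=-5)=203490/2097152, P(S=-3)=293930/2097152, P(S=-1)=352716/2097152, P(S=1)=352716/2097152, P(S=3)=293930/2097152, P(S=5)=203490/2097152, P(S=7)=116280/2097152, P(S=9)=54264/2097152, P(S=11)=20349/2097152, P(S=13)=5985/2097152, P(S=15)=1330/2097152, P(S=17)=210/2097152, P(S=19)=21/2097152, P(S=21)=1/2097152
E[|S_21|] = Σ_m |m|·P(S_21=m) = 7759752/2097152 = 969969/262144

Answer: 969969/262144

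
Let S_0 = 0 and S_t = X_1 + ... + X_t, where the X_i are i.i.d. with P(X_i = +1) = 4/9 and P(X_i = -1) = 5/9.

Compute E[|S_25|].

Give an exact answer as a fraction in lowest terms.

Answer: 367985409756062960883025/79766443076872509863361

Derivation:
S_25 takes values m ≡ 1 (mod 2) with |m| ≤ 25; P(S_25=m) = C(25,(25+m)/2) · (4/9)^((25+m)/2) · (5/9)^((25-m)/2).
Distribution: P(S=-25)=298023223876953125/717897987691852588770249, P(S=-23)=5960464477539062500/717897987691852588770249, P(S=-21)=19073486328125000000/239299329230617529590083, P(S=-19)=350952148437500000000/717897987691852588770249, P(S=-17)=1544189453125000000000/717897987691852588770249, P(S=-15)=1729492187500000000000/239299329230617529590083, P(S=-13)=13835937500000000000000/717897987691852588770249, P(S=-11)=30043750000000000000000/717897987691852588770249, P(S=-9)=6008750000000000000000/79766443076872509863361, P(S=-7)=81719000000000000000000/717897987691852588770249, P(S=-5)=104600320000000000000000/717897987691852588770249, P(S=-3)=38036480000000000000000/239299329230617529590083, P(S=-1)=106502144000000000000000/717897987691852588770249, P(S=1)=85201715200000000000000/717897987691852588770249, P(S=3)=19474677760000000000000/239299329230617529590083, P(S=5)=34275432857600000000000/717897987691852588770249, P(S=7)=17137716428800000000000/717897987691852588770249, P(S=9)=806480773120000000000/79766443076872509863361, P(S=11)=2580738473984000000000/717897987691852588770249, P(S=13)=760638708121600000000/717897987691852588770249, P(S=15)=60851096649728000000/239299329230617529590083, P(S=17)=34772055228416000000/717897987691852588770249, P(S=19)=5057753487769600000/717897987691852588770249, P(S=21)=175921860444160000/239299329230617529590083, P(S=23)=35184372088832000/717897987691852588770249, P(S=25)=1125899906842624/717897987691852588770249
E[|S_25|] = Σ_m |m|·P(S_25=m) = 367985409756062960883025/79766443076872509863361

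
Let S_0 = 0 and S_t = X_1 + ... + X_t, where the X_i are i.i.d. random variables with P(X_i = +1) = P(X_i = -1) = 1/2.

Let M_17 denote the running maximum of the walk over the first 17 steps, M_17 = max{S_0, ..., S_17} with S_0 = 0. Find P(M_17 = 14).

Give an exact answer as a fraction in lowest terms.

Let M_17 = max(S_0,...,S_17). Use the reflection principle: for j ≥ 1, #{paths with M_17 ≥ j} = #{S_17 ≥ j} + #{S_17 ≥ j+1}.
By reflection, #{M_17 ≥ 14} = #{S_17 ≥ 14} + #{S_17 ≥ 15} = 18 + 18 = 36.
#{M_17 ≥ 15} = #{S_17 ≥ 15} + #{S_17 ≥ 16} = 18 + 1 = 19.
#{M_17 = 14} = 36 - 19 = 17.
P(M_17 = 14) = 17/131072 = 17/131072

Answer: 17/131072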